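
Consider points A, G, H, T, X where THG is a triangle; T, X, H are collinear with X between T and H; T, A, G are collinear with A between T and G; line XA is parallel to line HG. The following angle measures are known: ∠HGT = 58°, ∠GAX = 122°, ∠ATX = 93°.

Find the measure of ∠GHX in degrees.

1. ∠TAX = 58°  [XA∥HG, corresponding at A]
2. ∠AXT = 29°  [△TXA]
3. ∠AXH = 151°  [linear pair at X on TH]
4. ∠GHX = 29°  [XA∥HG, co-interior at H–X]

∠GHX = 29°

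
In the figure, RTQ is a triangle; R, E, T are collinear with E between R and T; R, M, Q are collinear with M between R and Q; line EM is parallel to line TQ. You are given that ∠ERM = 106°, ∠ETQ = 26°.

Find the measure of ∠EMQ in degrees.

1. ∠QRT = 106°  [E on RT, M on RQ]
2. ∠QTR = 26°  [E on ray TR]
3. ∠RQT = 48°  [△RTQ]
4. ∠EMR = 48°  [EM∥TQ, corresponding at M]
5. ∠EMQ = 132°  [linear pair at M on RQ]

∠EMQ = 132°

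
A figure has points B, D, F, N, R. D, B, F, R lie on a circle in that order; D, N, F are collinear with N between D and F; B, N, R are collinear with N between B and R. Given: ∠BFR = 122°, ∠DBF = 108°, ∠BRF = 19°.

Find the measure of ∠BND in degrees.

∠BND = 92°

1. ∠FBR = 39°  [△BFR]
2. ∠DRF = 72°  [cyclic DBFR, opposite ∠B+∠R]
3. ∠BDF = 19°  [same arc BF]
4. ∠FDR = 39°  [same arc FR]
5. ∠DFR = 69°  [△DFR]
6. ∠DBR = 69°  [same arc DR]
7. ∠BND = 92°  [△DNB]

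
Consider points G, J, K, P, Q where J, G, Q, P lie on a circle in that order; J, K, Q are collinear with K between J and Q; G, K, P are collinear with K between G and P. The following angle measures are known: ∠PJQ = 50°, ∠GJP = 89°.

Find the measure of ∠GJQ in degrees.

1. ∠PGQ = 50°  [same arc QP]
2. ∠GQP = 91°  [cyclic JGQP, opposite ∠J+∠Q]
3. ∠GPQ = 39°  [△GQP]
4. ∠GJQ = 39°  [same arc GQ]

∠GJQ = 39°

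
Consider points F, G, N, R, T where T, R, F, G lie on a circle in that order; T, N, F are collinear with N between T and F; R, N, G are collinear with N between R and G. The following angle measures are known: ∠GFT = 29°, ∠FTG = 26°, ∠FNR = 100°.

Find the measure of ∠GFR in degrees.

∠GFR = 83°

1. ∠GRT = 29°  [same arc TG]
2. ∠FRG = 26°  [same arc FG]
3. ∠RNT = 80°  [linear pair at N on TF]
4. ∠FTR = 71°  [△TNR]
5. ∠FGR = 71°  [same arc RF]
6. ∠GFR = 83°  [△RFG]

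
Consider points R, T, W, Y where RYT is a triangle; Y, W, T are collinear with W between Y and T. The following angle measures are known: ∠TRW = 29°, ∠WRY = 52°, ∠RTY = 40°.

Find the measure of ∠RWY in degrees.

∠RWY = 69°

1. ∠RTW = 40°  [W on ray TY]
2. ∠RWT = 111°  [△RWT]
3. ∠RWY = 69°  [linear pair at W on YT]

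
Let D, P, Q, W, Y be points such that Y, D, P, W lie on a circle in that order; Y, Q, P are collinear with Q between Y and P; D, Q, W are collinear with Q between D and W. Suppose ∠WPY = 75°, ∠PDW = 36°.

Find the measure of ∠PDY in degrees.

1. ∠PYW = 36°  [same arc PW]
2. ∠PWY = 69°  [△YPW]
3. ∠PDY = 111°  [cyclic YDPW, opposite ∠D+∠W]

∠PDY = 111°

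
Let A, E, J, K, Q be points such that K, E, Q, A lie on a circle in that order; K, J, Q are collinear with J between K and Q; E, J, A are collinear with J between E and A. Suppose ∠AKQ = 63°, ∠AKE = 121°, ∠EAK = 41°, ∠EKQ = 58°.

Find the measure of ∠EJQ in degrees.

∠EJQ = 76°

1. ∠AEQ = 63°  [same arc QA]
2. ∠EQK = 41°  [same arc KE]
3. ∠EJQ = 76°  [△EJQ]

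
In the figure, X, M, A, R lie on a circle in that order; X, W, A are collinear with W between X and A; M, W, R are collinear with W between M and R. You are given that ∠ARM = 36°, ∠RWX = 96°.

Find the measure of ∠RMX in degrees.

∠RMX = 60°

1. ∠AXM = 36°  [same arc MA]
2. ∠AWM = 96°  [vertical angles at W]
3. ∠MWX = 84°  [linear pair at W on XA]
4. ∠RMX = 60°  [△XWM]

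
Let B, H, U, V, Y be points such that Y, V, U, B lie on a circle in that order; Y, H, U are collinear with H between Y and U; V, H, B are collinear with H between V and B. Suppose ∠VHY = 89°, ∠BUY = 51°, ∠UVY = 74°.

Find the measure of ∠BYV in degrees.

∠BYV = 63°

1. ∠BHU = 89°  [vertical angles at H]
2. ∠BVY = 51°  [same arc YB]
3. ∠UBY = 106°  [cyclic YVUB, opposite ∠V+∠B]
4. ∠BHY = 91°  [linear pair at H on YU]
5. ∠BYU = 23°  [△YUB]
6. ∠VBY = 66°  [△YHB]
7. ∠BYV = 63°  [△YVB]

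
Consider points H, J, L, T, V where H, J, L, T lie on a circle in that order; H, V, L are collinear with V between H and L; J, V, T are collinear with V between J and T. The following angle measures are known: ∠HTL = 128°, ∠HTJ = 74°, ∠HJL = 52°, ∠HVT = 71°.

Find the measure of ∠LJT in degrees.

∠LJT = 35°

1. ∠HLJ = 74°  [same arc HJ]
2. ∠JVL = 71°  [vertical angles at V]
3. ∠LJT = 35°  [△JVL]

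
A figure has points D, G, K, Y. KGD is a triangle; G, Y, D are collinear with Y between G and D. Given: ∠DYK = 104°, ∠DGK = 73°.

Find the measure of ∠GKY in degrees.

1. ∠GYK = 76°  [linear pair at Y on GD]
2. ∠KGY = 73°  [Y on ray GD]
3. ∠GKY = 31°  [△KGY]

∠GKY = 31°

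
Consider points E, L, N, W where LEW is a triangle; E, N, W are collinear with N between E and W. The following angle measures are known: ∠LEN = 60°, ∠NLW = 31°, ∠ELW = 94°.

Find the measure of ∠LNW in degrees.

1. ∠LEW = 60°  [N on ray EW]
2. ∠EWL = 26°  [△LEW]
3. ∠LWN = 26°  [N on ray WE]
4. ∠LNW = 123°  [△LNW]

∠LNW = 123°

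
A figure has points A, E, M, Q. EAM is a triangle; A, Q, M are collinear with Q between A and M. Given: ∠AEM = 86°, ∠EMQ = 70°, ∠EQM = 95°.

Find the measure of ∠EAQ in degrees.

1. ∠AME = 70°  [Q on ray MA]
2. ∠EAM = 24°  [△EAM]
3. ∠EAQ = 24°  [Q on ray AM]

∠EAQ = 24°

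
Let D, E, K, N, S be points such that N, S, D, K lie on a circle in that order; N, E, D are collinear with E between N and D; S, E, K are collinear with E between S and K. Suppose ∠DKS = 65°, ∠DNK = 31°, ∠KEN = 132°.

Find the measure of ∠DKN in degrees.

1. ∠DEK = 48°  [linear pair at E on ND]
2. ∠KDN = 67°  [△DEK]
3. ∠DKN = 82°  [△NDK]

∠DKN = 82°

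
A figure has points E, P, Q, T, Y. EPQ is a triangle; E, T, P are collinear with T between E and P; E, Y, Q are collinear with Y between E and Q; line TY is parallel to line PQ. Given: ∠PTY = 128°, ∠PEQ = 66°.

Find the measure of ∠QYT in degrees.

1. ∠ETY = 52°  [linear pair at T on EP]
2. ∠TEY = 66°  [T on EP, Y on EQ]
3. ∠EYT = 62°  [△ETY]
4. ∠QYT = 118°  [linear pair at Y on EQ]

∠QYT = 118°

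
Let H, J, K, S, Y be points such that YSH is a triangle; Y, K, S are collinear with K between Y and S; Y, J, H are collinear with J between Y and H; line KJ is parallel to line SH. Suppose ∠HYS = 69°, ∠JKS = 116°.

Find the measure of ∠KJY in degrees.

1. ∠JYK = 69°  [K on YS, J on YH]
2. ∠JKY = 64°  [linear pair at K on YS]
3. ∠KJY = 47°  [△YKJ]

∠KJY = 47°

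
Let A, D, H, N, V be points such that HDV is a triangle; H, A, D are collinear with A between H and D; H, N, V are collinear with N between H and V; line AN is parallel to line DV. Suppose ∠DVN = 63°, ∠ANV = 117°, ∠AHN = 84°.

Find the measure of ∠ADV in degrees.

∠ADV = 33°

1. ∠DVH = 63°  [N on ray VH]
2. ∠DHV = 84°  [A on HD, N on HV]
3. ∠HDV = 33°  [△HDV]
4. ∠ADV = 33°  [A on ray DH]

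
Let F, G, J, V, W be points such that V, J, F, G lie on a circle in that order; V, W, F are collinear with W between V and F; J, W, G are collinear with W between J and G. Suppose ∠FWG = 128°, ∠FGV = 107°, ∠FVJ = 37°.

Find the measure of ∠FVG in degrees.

1. ∠FGJ = 37°  [same arc JF]
2. ∠GFV = 15°  [△FWG]
3. ∠FVG = 58°  [△VFG]

∠FVG = 58°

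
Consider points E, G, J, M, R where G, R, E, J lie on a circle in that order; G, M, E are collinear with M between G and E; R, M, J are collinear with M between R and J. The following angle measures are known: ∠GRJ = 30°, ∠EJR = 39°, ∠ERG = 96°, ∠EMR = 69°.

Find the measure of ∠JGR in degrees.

1. ∠EGR = 39°  [same arc RE]
2. ∠GER = 45°  [△GRE]
3. ∠GJR = 45°  [same arc GR]
4. ∠JGR = 105°  [△GRJ]

∠JGR = 105°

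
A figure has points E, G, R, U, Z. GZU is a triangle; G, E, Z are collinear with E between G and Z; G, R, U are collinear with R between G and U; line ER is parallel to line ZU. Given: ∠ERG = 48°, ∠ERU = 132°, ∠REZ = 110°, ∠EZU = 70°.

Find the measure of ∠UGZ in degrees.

∠UGZ = 62°

1. ∠GUZ = 48°  [ER∥ZU, corresponding at R]
2. ∠GZU = 70°  [E on ray ZG]
3. ∠UGZ = 62°  [△GZU]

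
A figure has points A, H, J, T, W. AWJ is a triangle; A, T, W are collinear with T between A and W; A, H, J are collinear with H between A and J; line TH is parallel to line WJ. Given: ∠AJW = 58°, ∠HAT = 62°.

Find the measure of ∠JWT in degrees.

1. ∠AHT = 58°  [TH∥WJ, corresponding at H]
2. ∠ATH = 60°  [△ATH]
3. ∠HTW = 120°  [linear pair at T on AW]
4. ∠JWT = 60°  [TH∥WJ, co-interior at W–T]

∠JWT = 60°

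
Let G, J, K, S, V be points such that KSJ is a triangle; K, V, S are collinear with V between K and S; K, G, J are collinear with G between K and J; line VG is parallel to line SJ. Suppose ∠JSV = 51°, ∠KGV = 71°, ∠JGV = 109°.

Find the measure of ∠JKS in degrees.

∠JKS = 58°

1. ∠JSK = 51°  [V on ray SK]
2. ∠KJS = 71°  [VG∥SJ, corresponding at G]
3. ∠JKS = 58°  [△KSJ]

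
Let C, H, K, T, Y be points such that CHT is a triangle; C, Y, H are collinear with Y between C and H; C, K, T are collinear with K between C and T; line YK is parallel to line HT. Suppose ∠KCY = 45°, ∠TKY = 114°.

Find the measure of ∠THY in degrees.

1. ∠CKY = 66°  [linear pair at K on CT]
2. ∠CYK = 69°  [△CYK]
3. ∠HYK = 111°  [linear pair at Y on CH]
4. ∠THY = 69°  [YK∥HT, co-interior at H–Y]

∠THY = 69°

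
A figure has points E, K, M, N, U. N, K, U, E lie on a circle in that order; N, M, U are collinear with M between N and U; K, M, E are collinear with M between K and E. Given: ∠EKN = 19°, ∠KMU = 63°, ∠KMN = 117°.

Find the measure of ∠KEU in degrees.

1. ∠EUN = 19°  [same arc NE]
2. ∠EMU = 117°  [vertical angles at M]
3. ∠KEU = 44°  [△UME]

∠KEU = 44°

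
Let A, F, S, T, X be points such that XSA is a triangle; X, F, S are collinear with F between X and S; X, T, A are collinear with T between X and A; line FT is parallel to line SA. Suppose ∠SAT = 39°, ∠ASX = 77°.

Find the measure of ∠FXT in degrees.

1. ∠SAX = 39°  [T on ray AX]
2. ∠AXS = 64°  [△XSA]
3. ∠FXT = 64°  [F on XS, T on XA]

∠FXT = 64°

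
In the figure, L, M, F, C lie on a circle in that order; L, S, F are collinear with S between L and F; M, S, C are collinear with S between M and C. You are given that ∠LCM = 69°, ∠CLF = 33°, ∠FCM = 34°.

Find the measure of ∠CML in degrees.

1. ∠CMF = 33°  [same arc FC]
2. ∠CFM = 113°  [△MFC]
3. ∠CLM = 67°  [cyclic LMFC, opposite ∠L+∠F]
4. ∠CML = 44°  [△LMC]

∠CML = 44°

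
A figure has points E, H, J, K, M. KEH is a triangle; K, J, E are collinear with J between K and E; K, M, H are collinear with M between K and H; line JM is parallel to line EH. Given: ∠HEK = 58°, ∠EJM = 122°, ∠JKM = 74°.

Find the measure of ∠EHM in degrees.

∠EHM = 48°

1. ∠KJM = 58°  [JM∥EH, corresponding at J]
2. ∠JMK = 48°  [△KJM]
3. ∠HMJ = 132°  [linear pair at M on KH]
4. ∠EHM = 48°  [JM∥EH, co-interior at H–M]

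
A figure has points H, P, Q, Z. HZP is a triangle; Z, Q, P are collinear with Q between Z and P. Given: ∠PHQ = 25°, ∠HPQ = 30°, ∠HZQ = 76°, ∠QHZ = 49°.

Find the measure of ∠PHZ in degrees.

∠PHZ = 74°

1. ∠HPZ = 30°  [Q on ray PZ]
2. ∠HZP = 76°  [Q on ray ZP]
3. ∠PHZ = 74°  [△HZP]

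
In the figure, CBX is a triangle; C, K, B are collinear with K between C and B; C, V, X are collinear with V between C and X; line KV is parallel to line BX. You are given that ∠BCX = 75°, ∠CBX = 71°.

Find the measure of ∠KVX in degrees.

1. ∠BXC = 34°  [△CBX]
2. ∠CVK = 34°  [KV∥BX, corresponding at V]
3. ∠KVX = 146°  [linear pair at V on CX]

∠KVX = 146°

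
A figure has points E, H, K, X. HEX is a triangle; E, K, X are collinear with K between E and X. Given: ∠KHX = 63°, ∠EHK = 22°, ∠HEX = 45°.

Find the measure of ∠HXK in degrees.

∠HXK = 50°

1. ∠HEK = 45°  [K on ray EX]
2. ∠EKH = 113°  [△HEK]
3. ∠HKX = 67°  [linear pair at K on EX]
4. ∠HXK = 50°  [△HKX]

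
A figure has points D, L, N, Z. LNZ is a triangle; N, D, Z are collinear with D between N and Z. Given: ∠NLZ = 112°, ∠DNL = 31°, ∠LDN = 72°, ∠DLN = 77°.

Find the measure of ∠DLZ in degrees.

1. ∠LNZ = 31°  [D on ray NZ]
2. ∠LDZ = 108°  [linear pair at D on NZ]
3. ∠LZN = 37°  [△LNZ]
4. ∠DZL = 37°  [D on ray ZN]
5. ∠DLZ = 35°  [△LDZ]

∠DLZ = 35°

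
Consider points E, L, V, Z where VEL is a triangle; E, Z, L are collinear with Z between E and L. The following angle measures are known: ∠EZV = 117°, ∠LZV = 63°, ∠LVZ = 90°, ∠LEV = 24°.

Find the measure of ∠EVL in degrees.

1. ∠VLZ = 27°  [△VZL]
2. ∠ELV = 27°  [Z on ray LE]
3. ∠EVL = 129°  [△VEL]

∠EVL = 129°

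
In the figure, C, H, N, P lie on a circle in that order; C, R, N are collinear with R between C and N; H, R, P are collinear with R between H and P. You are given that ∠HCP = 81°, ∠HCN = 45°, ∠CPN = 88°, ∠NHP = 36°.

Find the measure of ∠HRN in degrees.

1. ∠CHN = 92°  [cyclic CHNP, opposite ∠H+∠P]
2. ∠CNH = 43°  [△CHN]
3. ∠HRN = 101°  [△HRN]

∠HRN = 101°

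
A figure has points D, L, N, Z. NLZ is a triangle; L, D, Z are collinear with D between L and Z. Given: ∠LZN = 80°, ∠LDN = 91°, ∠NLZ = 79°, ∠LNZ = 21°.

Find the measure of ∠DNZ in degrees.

∠DNZ = 11°

1. ∠DZN = 80°  [D on ray ZL]
2. ∠NDZ = 89°  [linear pair at D on LZ]
3. ∠DNZ = 11°  [△NDZ]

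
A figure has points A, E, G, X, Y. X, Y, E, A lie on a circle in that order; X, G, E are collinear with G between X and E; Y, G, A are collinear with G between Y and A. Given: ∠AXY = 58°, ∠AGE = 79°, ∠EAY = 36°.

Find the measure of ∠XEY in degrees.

1. ∠AEY = 122°  [cyclic XYEA, opposite ∠X+∠E]
2. ∠XGY = 79°  [vertical angles at G]
3. ∠AYE = 22°  [△YEA]
4. ∠EGY = 101°  [linear pair at G on XE]
5. ∠XEY = 57°  [△YGE]

∠XEY = 57°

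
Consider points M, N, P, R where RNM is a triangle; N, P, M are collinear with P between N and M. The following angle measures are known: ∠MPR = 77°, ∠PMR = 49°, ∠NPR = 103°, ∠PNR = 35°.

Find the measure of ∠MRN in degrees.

∠MRN = 96°

1. ∠NMR = 49°  [P on ray MN]
2. ∠MNR = 35°  [P on ray NM]
3. ∠MRN = 96°  [△RNM]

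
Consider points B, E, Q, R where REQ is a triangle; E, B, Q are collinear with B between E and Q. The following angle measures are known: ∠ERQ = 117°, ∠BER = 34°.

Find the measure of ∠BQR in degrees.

1. ∠QER = 34°  [B on ray EQ]
2. ∠EQR = 29°  [△REQ]
3. ∠BQR = 29°  [B on ray QE]

∠BQR = 29°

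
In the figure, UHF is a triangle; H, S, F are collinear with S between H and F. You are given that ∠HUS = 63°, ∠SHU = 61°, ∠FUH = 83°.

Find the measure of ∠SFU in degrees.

1. ∠FHU = 61°  [S on ray HF]
2. ∠HFU = 36°  [△UHF]
3. ∠SFU = 36°  [S on ray FH]

∠SFU = 36°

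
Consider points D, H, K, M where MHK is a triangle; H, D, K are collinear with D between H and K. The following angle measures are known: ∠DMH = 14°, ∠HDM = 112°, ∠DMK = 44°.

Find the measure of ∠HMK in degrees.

1. ∠DHM = 54°  [△MHD]
2. ∠KDM = 68°  [linear pair at D on HK]
3. ∠DKM = 68°  [△MDK]
4. ∠KHM = 54°  [D on ray HK]
5. ∠HKM = 68°  [D on ray KH]
6. ∠HMK = 58°  [△MHK]

∠HMK = 58°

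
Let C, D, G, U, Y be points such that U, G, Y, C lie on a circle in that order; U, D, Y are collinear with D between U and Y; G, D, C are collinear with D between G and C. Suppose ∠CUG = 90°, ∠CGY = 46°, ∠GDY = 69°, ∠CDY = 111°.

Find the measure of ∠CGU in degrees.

∠CGU = 25°

1. ∠CYG = 90°  [cyclic UGYC, opposite ∠U+∠Y]
2. ∠GCY = 44°  [△GYC]
3. ∠GDU = 111°  [linear pair at D on UY]
4. ∠GUY = 44°  [same arc GY]
5. ∠CGU = 25°  [△UDG]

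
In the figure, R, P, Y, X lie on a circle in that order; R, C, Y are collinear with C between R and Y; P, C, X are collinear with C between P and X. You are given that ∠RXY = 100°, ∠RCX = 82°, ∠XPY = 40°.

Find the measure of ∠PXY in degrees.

∠PXY = 42°

1. ∠RPY = 80°  [cyclic RPYX, opposite ∠P+∠X]
2. ∠PCY = 82°  [vertical angles at C]
3. ∠PYR = 58°  [△PCY]
4. ∠PRY = 42°  [△RPY]
5. ∠PXY = 42°  [same arc PY]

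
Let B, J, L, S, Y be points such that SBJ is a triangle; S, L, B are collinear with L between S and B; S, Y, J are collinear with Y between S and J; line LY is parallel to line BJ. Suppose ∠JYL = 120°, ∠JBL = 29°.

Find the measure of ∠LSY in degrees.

1. ∠LYS = 60°  [linear pair at Y on SJ]
2. ∠JBS = 29°  [L on ray BS]
3. ∠BJS = 60°  [LY∥BJ, corresponding at Y]
4. ∠BSJ = 91°  [△SBJ]
5. ∠LSY = 91°  [L on SB, Y on SJ]

∠LSY = 91°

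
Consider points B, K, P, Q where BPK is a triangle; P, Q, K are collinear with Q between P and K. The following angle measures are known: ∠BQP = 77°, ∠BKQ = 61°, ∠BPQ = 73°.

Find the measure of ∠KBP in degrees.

∠KBP = 46°

1. ∠BKP = 61°  [Q on ray KP]
2. ∠BPK = 73°  [Q on ray PK]
3. ∠KBP = 46°  [△BPK]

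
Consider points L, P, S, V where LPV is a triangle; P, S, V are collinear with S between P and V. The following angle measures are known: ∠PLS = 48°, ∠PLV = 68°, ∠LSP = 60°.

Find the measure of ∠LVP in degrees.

∠LVP = 40°

1. ∠LPS = 72°  [△LPS]
2. ∠LPV = 72°  [S on ray PV]
3. ∠LVP = 40°  [△LPV]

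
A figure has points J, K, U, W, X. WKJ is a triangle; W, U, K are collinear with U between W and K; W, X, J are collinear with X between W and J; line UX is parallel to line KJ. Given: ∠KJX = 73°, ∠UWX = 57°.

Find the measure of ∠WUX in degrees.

1. ∠KJW = 73°  [X on ray JW]
2. ∠JWK = 57°  [U on WK, X on WJ]
3. ∠JKW = 50°  [△WKJ]
4. ∠WUX = 50°  [UX∥KJ, corresponding at U]

∠WUX = 50°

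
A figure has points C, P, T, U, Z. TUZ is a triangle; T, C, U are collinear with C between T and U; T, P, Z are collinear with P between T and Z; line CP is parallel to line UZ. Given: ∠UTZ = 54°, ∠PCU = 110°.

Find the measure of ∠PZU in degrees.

∠PZU = 56°

1. ∠CTP = 54°  [C on TU, P on TZ]
2. ∠PCT = 70°  [linear pair at C on TU]
3. ∠CPT = 56°  [△TCP]
4. ∠CPZ = 124°  [linear pair at P on TZ]
5. ∠PZU = 56°  [CP∥UZ, co-interior at Z–P]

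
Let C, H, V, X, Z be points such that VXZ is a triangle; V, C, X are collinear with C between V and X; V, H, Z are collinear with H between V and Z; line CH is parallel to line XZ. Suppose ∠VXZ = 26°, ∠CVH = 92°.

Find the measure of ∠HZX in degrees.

1. ∠HCV = 26°  [CH∥XZ, corresponding at C]
2. ∠CHV = 62°  [△VCH]
3. ∠CHZ = 118°  [linear pair at H on VZ]
4. ∠HZX = 62°  [CH∥XZ, co-interior at Z–H]

∠HZX = 62°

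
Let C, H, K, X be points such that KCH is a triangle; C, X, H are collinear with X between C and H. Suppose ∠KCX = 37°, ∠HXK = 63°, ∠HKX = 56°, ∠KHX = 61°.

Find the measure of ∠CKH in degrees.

∠CKH = 82°

1. ∠HCK = 37°  [X on ray CH]
2. ∠CHK = 61°  [X on ray HC]
3. ∠CKH = 82°  [△KCH]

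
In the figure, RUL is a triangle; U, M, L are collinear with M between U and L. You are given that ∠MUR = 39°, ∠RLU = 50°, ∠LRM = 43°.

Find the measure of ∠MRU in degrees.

∠MRU = 48°

1. ∠MLR = 50°  [M on ray LU]
2. ∠LMR = 87°  [△RML]
3. ∠RMU = 93°  [linear pair at M on UL]
4. ∠MRU = 48°  [△RUM]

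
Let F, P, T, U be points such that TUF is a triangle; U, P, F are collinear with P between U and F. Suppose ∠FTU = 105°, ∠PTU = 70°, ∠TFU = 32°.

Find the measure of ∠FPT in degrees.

1. ∠FUT = 43°  [△TUF]
2. ∠PUT = 43°  [P on ray UF]
3. ∠TPU = 67°  [△TUP]
4. ∠FPT = 113°  [linear pair at P on UF]

∠FPT = 113°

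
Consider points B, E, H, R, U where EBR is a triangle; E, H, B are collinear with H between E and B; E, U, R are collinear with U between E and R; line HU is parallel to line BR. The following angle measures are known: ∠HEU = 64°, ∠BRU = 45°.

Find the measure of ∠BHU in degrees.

∠BHU = 109°

1. ∠BER = 64°  [H on EB, U on ER]
2. ∠BRE = 45°  [U on ray RE]
3. ∠EBR = 71°  [△EBR]
4. ∠EHU = 71°  [HU∥BR, corresponding at H]
5. ∠BHU = 109°  [linear pair at H on EB]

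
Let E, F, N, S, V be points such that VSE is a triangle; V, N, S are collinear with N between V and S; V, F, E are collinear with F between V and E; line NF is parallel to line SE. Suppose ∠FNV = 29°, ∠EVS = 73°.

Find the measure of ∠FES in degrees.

1. ∠ESV = 29°  [NF∥SE, corresponding at N]
2. ∠SEV = 78°  [△VSE]
3. ∠FES = 78°  [F on ray EV]

∠FES = 78°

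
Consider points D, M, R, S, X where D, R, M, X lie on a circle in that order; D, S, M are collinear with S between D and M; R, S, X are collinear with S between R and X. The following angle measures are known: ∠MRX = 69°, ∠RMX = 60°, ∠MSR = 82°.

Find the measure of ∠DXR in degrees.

1. ∠MDX = 69°  [same arc MX]
2. ∠DSX = 82°  [vertical angles at S]
3. ∠DXR = 29°  [△DSX]

∠DXR = 29°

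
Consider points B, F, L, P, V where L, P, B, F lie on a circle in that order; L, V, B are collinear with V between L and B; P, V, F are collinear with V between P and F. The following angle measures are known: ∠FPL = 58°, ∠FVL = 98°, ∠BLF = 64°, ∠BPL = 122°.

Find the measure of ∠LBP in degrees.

1. ∠BVP = 98°  [vertical angles at V]
2. ∠BPF = 64°  [same arc BF]
3. ∠LBP = 18°  [△PVB]

∠LBP = 18°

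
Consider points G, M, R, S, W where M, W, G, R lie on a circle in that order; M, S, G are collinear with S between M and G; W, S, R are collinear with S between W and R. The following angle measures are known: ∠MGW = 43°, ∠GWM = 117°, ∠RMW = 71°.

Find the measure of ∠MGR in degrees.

1. ∠MRW = 43°  [same arc MW]
2. ∠MWR = 66°  [△MWR]
3. ∠MGR = 66°  [same arc MR]

∠MGR = 66°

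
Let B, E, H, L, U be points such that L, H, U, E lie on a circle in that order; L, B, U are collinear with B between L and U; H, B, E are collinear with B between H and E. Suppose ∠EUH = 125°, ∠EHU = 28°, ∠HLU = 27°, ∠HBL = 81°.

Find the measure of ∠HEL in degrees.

1. ∠ELH = 55°  [cyclic LHUE, opposite ∠L+∠U]
2. ∠EHL = 72°  [△LBH]
3. ∠HEL = 53°  [△LHE]

∠HEL = 53°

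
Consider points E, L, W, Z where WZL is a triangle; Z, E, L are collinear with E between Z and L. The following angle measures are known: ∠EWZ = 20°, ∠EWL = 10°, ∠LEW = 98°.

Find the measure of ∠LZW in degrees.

∠LZW = 78°

1. ∠WEZ = 82°  [linear pair at E on ZL]
2. ∠EZW = 78°  [△WZE]
3. ∠LZW = 78°  [E on ray ZL]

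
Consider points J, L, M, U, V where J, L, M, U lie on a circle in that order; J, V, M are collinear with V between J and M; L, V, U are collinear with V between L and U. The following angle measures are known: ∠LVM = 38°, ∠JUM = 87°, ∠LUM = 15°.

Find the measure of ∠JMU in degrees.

∠JMU = 23°

1. ∠JVU = 38°  [vertical angles at V]
2. ∠MVU = 142°  [linear pair at V on JM]
3. ∠JMU = 23°  [△MVU]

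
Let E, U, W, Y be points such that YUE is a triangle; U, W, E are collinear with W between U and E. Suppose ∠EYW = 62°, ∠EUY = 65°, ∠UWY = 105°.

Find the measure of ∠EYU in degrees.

∠EYU = 72°

1. ∠EWY = 75°  [linear pair at W on UE]
2. ∠WEY = 43°  [△YWE]
3. ∠UEY = 43°  [W on ray EU]
4. ∠EYU = 72°  [△YUE]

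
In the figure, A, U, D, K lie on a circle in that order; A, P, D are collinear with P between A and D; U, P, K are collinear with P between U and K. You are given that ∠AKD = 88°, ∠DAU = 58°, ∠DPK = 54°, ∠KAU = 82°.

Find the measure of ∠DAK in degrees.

1. ∠AUD = 92°  [cyclic AUDK, opposite ∠U+∠K]
2. ∠ADU = 30°  [△AUD]
3. ∠APK = 126°  [linear pair at P on AD]
4. ∠AKU = 30°  [same arc AU]
5. ∠DAK = 24°  [△APK]

∠DAK = 24°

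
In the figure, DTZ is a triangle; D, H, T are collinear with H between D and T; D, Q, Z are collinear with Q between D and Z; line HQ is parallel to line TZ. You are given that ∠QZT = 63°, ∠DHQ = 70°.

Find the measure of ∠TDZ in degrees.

1. ∠DZT = 63°  [Q on ray ZD]
2. ∠DTZ = 70°  [HQ∥TZ, corresponding at H]
3. ∠TDZ = 47°  [△DTZ]

∠TDZ = 47°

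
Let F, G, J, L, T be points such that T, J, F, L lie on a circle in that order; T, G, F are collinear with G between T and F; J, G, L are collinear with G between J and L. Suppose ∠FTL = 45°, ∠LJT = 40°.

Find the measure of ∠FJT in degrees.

∠FJT = 85°

1. ∠LFT = 40°  [same arc TL]
2. ∠FLT = 95°  [△TFL]
3. ∠FJT = 85°  [cyclic TJFL, opposite ∠J+∠L]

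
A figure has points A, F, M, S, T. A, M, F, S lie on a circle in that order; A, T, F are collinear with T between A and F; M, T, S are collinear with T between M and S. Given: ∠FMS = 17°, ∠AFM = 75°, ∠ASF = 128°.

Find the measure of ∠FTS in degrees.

1. ∠FAS = 17°  [same arc FS]
2. ∠ASM = 75°  [same arc AM]
3. ∠ATS = 88°  [△ATS]
4. ∠FTS = 92°  [linear pair at T on AF]

∠FTS = 92°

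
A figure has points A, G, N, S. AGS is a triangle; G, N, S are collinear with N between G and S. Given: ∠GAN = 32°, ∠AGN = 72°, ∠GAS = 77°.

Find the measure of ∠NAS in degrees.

1. ∠ANG = 76°  [△AGN]
2. ∠AGS = 72°  [N on ray GS]
3. ∠ASG = 31°  [△AGS]
4. ∠ANS = 104°  [linear pair at N on GS]
5. ∠ASN = 31°  [N on ray SG]
6. ∠NAS = 45°  [△ANS]

∠NAS = 45°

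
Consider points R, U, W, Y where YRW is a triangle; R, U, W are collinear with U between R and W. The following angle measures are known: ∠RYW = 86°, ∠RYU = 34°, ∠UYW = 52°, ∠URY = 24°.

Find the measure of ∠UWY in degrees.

1. ∠RUY = 122°  [△YRU]
2. ∠WUY = 58°  [linear pair at U on RW]
3. ∠UWY = 70°  [△YUW]

∠UWY = 70°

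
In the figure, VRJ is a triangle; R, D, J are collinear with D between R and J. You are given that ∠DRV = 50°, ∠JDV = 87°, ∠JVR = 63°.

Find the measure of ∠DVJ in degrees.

∠DVJ = 26°

1. ∠JRV = 50°  [D on ray RJ]
2. ∠RJV = 67°  [△VRJ]
3. ∠DJV = 67°  [D on ray JR]
4. ∠DVJ = 26°  [△VDJ]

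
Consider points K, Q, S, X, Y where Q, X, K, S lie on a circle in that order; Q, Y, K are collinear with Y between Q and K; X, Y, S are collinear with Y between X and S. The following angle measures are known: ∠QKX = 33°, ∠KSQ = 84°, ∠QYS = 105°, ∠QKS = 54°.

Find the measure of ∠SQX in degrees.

∠SQX = 93°

1. ∠QSX = 33°  [same arc QX]
2. ∠QXS = 54°  [same arc QS]
3. ∠SQX = 93°  [△QXS]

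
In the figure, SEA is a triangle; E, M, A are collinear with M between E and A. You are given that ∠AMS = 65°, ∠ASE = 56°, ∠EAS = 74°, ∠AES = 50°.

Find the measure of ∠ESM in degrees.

1. ∠EMS = 115°  [linear pair at M on EA]
2. ∠MES = 50°  [M on ray EA]
3. ∠ESM = 15°  [△SEM]

∠ESM = 15°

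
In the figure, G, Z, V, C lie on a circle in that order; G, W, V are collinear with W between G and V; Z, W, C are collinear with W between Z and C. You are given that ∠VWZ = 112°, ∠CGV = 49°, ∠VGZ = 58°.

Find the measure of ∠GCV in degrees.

∠GCV = 77°

1. ∠CWG = 112°  [vertical angles at W]
2. ∠VCZ = 58°  [same arc ZV]
3. ∠CWV = 68°  [linear pair at W on GV]
4. ∠CVG = 54°  [△VWC]
5. ∠GCV = 77°  [△GVC]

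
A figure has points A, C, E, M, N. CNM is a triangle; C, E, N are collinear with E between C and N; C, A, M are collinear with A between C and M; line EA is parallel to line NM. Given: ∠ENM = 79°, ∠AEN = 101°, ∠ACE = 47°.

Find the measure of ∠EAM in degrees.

1. ∠AEC = 79°  [linear pair at E on CN]
2. ∠CAE = 54°  [△CEA]
3. ∠EAM = 126°  [linear pair at A on CM]

∠EAM = 126°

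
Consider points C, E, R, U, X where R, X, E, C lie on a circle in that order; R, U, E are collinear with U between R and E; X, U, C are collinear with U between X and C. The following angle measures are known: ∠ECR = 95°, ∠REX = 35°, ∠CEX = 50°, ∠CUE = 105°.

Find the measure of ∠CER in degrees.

1. ∠RCX = 35°  [same arc RX]
2. ∠CRX = 130°  [cyclic RXEC, opposite ∠R+∠E]
3. ∠CXR = 15°  [△RXC]
4. ∠CER = 15°  [same arc RC]

∠CER = 15°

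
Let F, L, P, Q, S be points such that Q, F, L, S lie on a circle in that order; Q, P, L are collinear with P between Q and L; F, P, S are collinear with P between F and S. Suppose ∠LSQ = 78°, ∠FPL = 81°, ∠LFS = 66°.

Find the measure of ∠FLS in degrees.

1. ∠LFQ = 102°  [cyclic QFLS, opposite ∠F+∠S]
2. ∠FLQ = 33°  [△FPL]
3. ∠FQL = 45°  [△QFL]
4. ∠FSL = 45°  [same arc FL]
5. ∠FLS = 69°  [△FLS]

∠FLS = 69°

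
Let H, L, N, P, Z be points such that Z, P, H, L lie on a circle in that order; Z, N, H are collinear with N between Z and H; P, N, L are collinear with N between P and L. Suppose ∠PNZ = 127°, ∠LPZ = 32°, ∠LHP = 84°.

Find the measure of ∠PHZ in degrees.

1. ∠LZP = 96°  [cyclic ZPHL, opposite ∠Z+∠H]
2. ∠PLZ = 52°  [△ZPL]
3. ∠PHZ = 52°  [same arc ZP]

∠PHZ = 52°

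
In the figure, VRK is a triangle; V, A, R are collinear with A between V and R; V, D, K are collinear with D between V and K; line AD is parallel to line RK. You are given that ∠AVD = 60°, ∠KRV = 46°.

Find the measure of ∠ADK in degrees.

1. ∠KVR = 60°  [A on VR, D on VK]
2. ∠RKV = 74°  [△VRK]
3. ∠ADV = 74°  [AD∥RK, corresponding at D]
4. ∠ADK = 106°  [linear pair at D on VK]

∠ADK = 106°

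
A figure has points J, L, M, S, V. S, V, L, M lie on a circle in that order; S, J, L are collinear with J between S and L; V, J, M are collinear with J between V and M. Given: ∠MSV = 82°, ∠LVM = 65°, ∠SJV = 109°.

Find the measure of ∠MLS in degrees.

1. ∠MLV = 98°  [cyclic SVLM, opposite ∠S+∠L]
2. ∠LMV = 17°  [△VLM]
3. ∠LJM = 109°  [vertical angles at J]
4. ∠MLS = 54°  [△LJM]

∠MLS = 54°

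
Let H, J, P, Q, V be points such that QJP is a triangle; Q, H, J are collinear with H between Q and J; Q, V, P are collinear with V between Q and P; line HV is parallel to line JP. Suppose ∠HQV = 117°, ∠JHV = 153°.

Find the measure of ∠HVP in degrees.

1. ∠QHV = 27°  [linear pair at H on QJ]
2. ∠HVQ = 36°  [△QHV]
3. ∠HVP = 144°  [linear pair at V on QP]

∠HVP = 144°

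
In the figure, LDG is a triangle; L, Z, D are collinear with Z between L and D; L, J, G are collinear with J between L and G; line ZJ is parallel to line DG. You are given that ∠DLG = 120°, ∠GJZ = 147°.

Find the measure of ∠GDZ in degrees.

∠GDZ = 27°

1. ∠JLZ = 120°  [Z on LD, J on LG]
2. ∠LJZ = 33°  [linear pair at J on LG]
3. ∠JZL = 27°  [△LZJ]
4. ∠DZJ = 153°  [linear pair at Z on LD]
5. ∠GDZ = 27°  [ZJ∥DG, co-interior at D–Z]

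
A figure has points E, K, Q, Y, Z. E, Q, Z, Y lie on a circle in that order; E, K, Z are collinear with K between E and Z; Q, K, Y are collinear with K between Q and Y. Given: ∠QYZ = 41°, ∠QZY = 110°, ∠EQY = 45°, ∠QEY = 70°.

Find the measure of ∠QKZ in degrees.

∠QKZ = 86°

1. ∠QEZ = 41°  [same arc QZ]
2. ∠EKQ = 94°  [△EKQ]
3. ∠QKZ = 86°  [linear pair at K on EZ]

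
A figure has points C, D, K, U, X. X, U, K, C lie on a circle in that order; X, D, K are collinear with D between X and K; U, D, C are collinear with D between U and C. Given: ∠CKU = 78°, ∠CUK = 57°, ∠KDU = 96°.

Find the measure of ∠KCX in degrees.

1. ∠KCU = 45°  [△UKC]
2. ∠UKX = 27°  [△UDK]
3. ∠KXU = 45°  [same arc UK]
4. ∠KUX = 108°  [△XUK]
5. ∠KCX = 72°  [cyclic XUKC, opposite ∠U+∠C]

∠KCX = 72°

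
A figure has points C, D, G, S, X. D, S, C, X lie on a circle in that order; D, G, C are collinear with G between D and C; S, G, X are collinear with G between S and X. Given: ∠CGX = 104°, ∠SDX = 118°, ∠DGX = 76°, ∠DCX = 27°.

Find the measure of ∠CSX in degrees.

1. ∠CXS = 49°  [△CGX]
2. ∠SCX = 62°  [cyclic DSCX, opposite ∠D+∠C]
3. ∠CSX = 69°  [△SCX]

∠CSX = 69°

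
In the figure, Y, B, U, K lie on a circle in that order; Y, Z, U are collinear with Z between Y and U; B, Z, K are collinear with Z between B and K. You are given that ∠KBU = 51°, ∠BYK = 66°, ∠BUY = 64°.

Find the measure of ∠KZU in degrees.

1. ∠KYU = 51°  [same arc UK]
2. ∠BKY = 64°  [same arc YB]
3. ∠KZY = 65°  [△YZK]
4. ∠KZU = 115°  [linear pair at Z on YU]

∠KZU = 115°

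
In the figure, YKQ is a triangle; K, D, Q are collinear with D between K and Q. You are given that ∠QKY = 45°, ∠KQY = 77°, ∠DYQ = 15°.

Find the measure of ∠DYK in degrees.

1. ∠DKY = 45°  [D on ray KQ]
2. ∠DQY = 77°  [D on ray QK]
3. ∠QDY = 88°  [△YDQ]
4. ∠KDY = 92°  [linear pair at D on KQ]
5. ∠DYK = 43°  [△YKD]

∠DYK = 43°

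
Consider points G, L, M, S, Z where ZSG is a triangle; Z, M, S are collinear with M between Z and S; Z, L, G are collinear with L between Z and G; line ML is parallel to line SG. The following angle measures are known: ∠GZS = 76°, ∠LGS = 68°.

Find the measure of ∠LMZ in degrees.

1. ∠SGZ = 68°  [L on ray GZ]
2. ∠GSZ = 36°  [△ZSG]
3. ∠LMZ = 36°  [ML∥SG, corresponding at M]

∠LMZ = 36°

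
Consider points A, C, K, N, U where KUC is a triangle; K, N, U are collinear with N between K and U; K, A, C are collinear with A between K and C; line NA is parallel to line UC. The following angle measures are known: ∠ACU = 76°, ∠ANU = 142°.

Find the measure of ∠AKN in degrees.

∠AKN = 66°

1. ∠KCU = 76°  [A on ray CK]
2. ∠ANK = 38°  [linear pair at N on KU]
3. ∠KAN = 76°  [NA∥UC, corresponding at A]
4. ∠AKN = 66°  [△KNA]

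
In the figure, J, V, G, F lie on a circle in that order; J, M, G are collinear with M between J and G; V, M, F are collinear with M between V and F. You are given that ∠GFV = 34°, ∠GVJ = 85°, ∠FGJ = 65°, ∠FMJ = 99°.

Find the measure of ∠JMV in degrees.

1. ∠GJV = 34°  [same arc VG]
2. ∠FVJ = 65°  [same arc JF]
3. ∠JMV = 81°  [△JMV]

∠JMV = 81°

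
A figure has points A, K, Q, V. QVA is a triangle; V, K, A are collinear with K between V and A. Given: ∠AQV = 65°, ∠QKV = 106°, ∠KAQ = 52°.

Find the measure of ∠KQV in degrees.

∠KQV = 11°

1. ∠QAV = 52°  [K on ray AV]
2. ∠AVQ = 63°  [△QVA]
3. ∠KVQ = 63°  [K on ray VA]
4. ∠KQV = 11°  [△QVK]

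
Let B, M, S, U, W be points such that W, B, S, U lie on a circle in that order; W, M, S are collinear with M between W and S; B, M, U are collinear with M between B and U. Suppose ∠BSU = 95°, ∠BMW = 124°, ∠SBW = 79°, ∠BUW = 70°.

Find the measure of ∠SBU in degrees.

1. ∠BMS = 56°  [linear pair at M on WS]
2. ∠BSW = 70°  [same arc WB]
3. ∠SBU = 54°  [△BMS]

∠SBU = 54°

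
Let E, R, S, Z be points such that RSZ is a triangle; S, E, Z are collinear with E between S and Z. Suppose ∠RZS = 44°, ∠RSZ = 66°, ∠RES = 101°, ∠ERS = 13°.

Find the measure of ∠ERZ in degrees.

∠ERZ = 57°

1. ∠EZR = 44°  [E on ray ZS]
2. ∠REZ = 79°  [linear pair at E on SZ]
3. ∠ERZ = 57°  [△REZ]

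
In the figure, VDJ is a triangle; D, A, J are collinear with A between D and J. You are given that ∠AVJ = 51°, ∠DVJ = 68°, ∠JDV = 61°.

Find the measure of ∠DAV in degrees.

1. ∠DJV = 51°  [△VDJ]
2. ∠AJV = 51°  [A on ray JD]
3. ∠JAV = 78°  [△VAJ]
4. ∠DAV = 102°  [linear pair at A on DJ]

∠DAV = 102°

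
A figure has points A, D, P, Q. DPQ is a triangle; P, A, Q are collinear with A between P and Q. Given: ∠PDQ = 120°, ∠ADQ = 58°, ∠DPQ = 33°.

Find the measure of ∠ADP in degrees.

∠ADP = 62°

1. ∠DQP = 27°  [△DPQ]
2. ∠APD = 33°  [A on ray PQ]
3. ∠AQD = 27°  [A on ray QP]
4. ∠DAQ = 95°  [△DAQ]
5. ∠DAP = 85°  [linear pair at A on PQ]
6. ∠ADP = 62°  [△DPA]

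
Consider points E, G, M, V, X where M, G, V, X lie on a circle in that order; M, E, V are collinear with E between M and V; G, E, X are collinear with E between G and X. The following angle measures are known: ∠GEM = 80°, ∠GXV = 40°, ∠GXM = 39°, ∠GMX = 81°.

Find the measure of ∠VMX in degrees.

∠VMX = 41°

1. ∠VEX = 80°  [vertical angles at E]
2. ∠MEX = 100°  [linear pair at E on MV]
3. ∠VMX = 41°  [△MEX]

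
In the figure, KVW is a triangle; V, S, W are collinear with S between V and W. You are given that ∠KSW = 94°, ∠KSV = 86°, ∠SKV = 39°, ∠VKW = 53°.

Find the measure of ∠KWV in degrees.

∠KWV = 72°

1. ∠KVS = 55°  [△KVS]
2. ∠KVW = 55°  [S on ray VW]
3. ∠KWV = 72°  [△KVW]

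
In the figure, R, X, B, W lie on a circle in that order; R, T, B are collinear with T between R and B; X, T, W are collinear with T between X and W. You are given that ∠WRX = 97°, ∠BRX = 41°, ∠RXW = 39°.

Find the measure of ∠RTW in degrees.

1. ∠BWX = 41°  [same arc XB]
2. ∠RBW = 39°  [same arc RW]
3. ∠BTW = 100°  [△BTW]
4. ∠RTW = 80°  [linear pair at T on RB]

∠RTW = 80°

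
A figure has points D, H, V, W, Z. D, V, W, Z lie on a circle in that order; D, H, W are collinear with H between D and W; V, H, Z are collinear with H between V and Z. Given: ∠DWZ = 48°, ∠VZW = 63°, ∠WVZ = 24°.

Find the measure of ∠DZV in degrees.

1. ∠WHZ = 69°  [△WHZ]
2. ∠WDZ = 24°  [same arc WZ]
3. ∠DHZ = 111°  [linear pair at H on DW]
4. ∠DZV = 45°  [△DHZ]

∠DZV = 45°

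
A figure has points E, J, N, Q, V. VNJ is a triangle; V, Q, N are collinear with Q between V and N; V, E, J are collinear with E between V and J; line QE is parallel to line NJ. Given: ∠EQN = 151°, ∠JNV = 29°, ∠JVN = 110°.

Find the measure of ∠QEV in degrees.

∠QEV = 41°

1. ∠EQV = 29°  [linear pair at Q on VN]
2. ∠EVQ = 110°  [Q on VN, E on VJ]
3. ∠QEV = 41°  [△VQE]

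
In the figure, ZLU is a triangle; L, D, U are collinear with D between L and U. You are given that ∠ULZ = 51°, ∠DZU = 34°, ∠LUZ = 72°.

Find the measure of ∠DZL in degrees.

1. ∠DLZ = 51°  [D on ray LU]
2. ∠DUZ = 72°  [D on ray UL]
3. ∠UDZ = 74°  [△ZDU]
4. ∠LDZ = 106°  [linear pair at D on LU]
5. ∠DZL = 23°  [△ZLD]

∠DZL = 23°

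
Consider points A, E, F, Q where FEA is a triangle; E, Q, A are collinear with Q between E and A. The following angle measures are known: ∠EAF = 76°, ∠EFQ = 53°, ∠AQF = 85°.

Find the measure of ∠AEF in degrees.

1. ∠EQF = 95°  [linear pair at Q on EA]
2. ∠FEQ = 32°  [△FEQ]
3. ∠AEF = 32°  [Q on ray EA]

∠AEF = 32°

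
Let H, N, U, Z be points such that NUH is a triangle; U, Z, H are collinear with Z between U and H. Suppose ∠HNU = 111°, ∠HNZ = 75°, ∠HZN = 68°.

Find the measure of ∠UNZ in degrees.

∠UNZ = 36°

1. ∠NHZ = 37°  [△NZH]
2. ∠NZU = 112°  [linear pair at Z on UH]
3. ∠NHU = 37°  [Z on ray HU]
4. ∠HUN = 32°  [△NUH]
5. ∠NUZ = 32°  [Z on ray UH]
6. ∠UNZ = 36°  [△NUZ]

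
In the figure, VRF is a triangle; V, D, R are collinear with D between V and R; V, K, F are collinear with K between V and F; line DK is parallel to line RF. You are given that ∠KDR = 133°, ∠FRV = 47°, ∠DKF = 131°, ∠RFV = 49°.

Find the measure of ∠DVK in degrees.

1. ∠KDV = 47°  [linear pair at D on VR]
2. ∠DKV = 49°  [linear pair at K on VF]
3. ∠DVK = 84°  [△VDK]

∠DVK = 84°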